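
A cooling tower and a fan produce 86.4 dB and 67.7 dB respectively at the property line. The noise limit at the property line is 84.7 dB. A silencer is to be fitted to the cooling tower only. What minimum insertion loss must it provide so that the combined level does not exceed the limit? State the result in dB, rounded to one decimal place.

1.8 dB

Fixed contribution from the other source: Σ 10^(L/10) = 10^(67.7/10) = 5.888e+06 (67.70 dB).
To meet 84.7 dB overall, the treated cooling tower may contribute at most 10^(84.7/10) − 5.888e+06 = 2.892e+08, i.e. 84.61 dB.
So the cooling tower must be reduced from 86.4 to 84.61 dB: IL = 1.79 dB.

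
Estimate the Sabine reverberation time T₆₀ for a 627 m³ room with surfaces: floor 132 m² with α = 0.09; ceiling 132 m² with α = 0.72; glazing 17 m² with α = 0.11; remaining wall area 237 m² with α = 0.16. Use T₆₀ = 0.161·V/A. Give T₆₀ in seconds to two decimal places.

A = Σ Sᵢαᵢ = 132·0.09 + 132·0.72 + 17·0.11 + 237·0.16 = 146.71 m².
T₆₀ = 0.161 × 627 / 146.71 = 0.688 s.

0.69 s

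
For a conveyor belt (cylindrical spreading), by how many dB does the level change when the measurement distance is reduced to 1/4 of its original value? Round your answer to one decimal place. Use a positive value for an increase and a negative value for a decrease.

A line source loses 3 dB per doubling of distance; generally ΔL = −10·log₁₀(r₂/r₁).
ΔL = −10·log₁₀(0.25) = +6.02 dB.

+6.0 dB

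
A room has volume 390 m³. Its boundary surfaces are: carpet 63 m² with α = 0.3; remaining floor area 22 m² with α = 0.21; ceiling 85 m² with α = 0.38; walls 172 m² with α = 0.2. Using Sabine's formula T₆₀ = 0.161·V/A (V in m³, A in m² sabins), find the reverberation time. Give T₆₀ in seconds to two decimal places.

0.70 s

Summing Sᵢαᵢ: 63·0.3 + 22·0.21 + 85·0.38 + 172·0.2 = 90.22 m².
T₆₀ = 0.161·V/A = 0.161·390/90.22 = 0.696 s.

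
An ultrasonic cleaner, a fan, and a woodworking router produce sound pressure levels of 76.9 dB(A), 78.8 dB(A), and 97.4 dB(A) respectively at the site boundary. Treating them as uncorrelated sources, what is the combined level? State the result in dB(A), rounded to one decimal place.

For uncorrelated sources the intensities add, so convert each level to linear form, sum, and take 10·log₁₀ of the total.
Σ 10^(L/10) = 10^(76.9/10) + 10^(78.8/10) + 10^(97.4/10) = 5.620e+09.
L_total = 10·log₁₀(5.620e+09) = 97.50 dB(A).

97.5 dB(A)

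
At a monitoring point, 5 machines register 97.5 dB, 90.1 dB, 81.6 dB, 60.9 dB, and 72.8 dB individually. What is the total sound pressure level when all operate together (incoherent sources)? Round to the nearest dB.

For uncorrelated sources the intensities add, so convert each level to linear form, sum, and take 10·log₁₀ of the total.
Σ 10^(L/10) = 10^(97.5/10) + 10^(90.1/10) + 10^(81.6/10) + 10^(60.9/10) + 10^(72.8/10) = 6.812e+09.
L_total = 10·log₁₀(6.812e+09) = 98.33 dB.

98 dB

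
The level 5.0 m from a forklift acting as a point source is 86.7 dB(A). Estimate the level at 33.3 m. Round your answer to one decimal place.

Spherical spreading from a point source gives a 20·log₁₀(r₂/r₁) drop.
L₂ = 86.7 − 20·log₁₀(33.3/5.0) = 86.7 − 16.469 = 70.23 dB(A).

70.2 dB(A)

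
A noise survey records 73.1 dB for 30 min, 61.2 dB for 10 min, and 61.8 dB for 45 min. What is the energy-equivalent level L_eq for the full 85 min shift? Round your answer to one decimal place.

69.1 dB

L_eq = 10·log₁₀[(1/T)·Σ tᵢ·10^(Lᵢ/10)] with T = 85 min.
Σ tᵢ·10^(Lᵢ/10) = 30·10^(73.1/10) + 10·10^(61.2/10) + 45·10^(61.8/10) = 6.938e+08.
L_eq = 10·log₁₀(6.938e+08/85) = 69.12 dB.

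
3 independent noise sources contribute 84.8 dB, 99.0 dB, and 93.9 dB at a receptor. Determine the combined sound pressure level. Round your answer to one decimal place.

For uncorrelated sources the intensities add, so convert each level to linear form, sum, and take 10·log₁₀ of the total.
Σ 10^(L/10) = 10^(84.8/10) + 10^(99.0/10) + 10^(93.9/10) = 1.070e+10.
L_total = 10·log₁₀(1.070e+10) = 100.29 dB.

100.3 dB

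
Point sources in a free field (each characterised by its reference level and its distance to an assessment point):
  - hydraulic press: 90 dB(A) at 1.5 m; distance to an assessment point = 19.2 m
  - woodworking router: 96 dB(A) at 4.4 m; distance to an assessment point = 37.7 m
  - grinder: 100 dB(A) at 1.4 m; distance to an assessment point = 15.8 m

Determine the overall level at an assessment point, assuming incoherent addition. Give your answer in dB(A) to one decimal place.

81.4 dB(A)

Apply inverse-square spreading to bring every level to the receiver, then sum 10^(L/10).
hydraulic press: 90 − 20·log₁₀(19.2/1.5) = 90 − 22.14 = 67.86 dB(A).
woodworking router: 96 − 20·log₁₀(37.7/4.4) = 96 − 18.66 = 77.34 dB(A).
grinder: 100 − 20·log₁₀(15.8/1.4) = 100 − 21.05 = 78.95 dB(A).
Σ 10^(L/10) = 1.388e+08 → L_total = 10·log₁₀(1.388e+08) = 81.43 dB(A).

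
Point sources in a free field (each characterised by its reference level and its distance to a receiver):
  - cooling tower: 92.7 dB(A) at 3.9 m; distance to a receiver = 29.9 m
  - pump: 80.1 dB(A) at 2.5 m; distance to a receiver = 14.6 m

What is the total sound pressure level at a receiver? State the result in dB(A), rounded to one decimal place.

Apply inverse-square spreading to bring every level to the receiver, then sum 10^(L/10).
cooling tower: 92.7 − 20·log₁₀(29.9/3.9) = 92.7 − 17.69 = 75.01 dB(A).
pump: 80.1 − 20·log₁₀(14.6/2.5) = 80.1 − 15.33 = 64.77 dB(A).
Σ 10^(L/10) = 3.468e+07 → L_total = 10·log₁₀(3.468e+07) = 75.40 dB(A).

75.4 dB(A)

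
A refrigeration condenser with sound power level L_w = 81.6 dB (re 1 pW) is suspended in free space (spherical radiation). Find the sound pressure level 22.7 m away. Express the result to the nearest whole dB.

43 dB

The power spreads over a sphere of area 4π·r², so L_p = L_w − 10·log₁₀(4π·r²).
4π·r² = 6475 m², 10·log₁₀ of that is 38.113 dB.
L_p = 81.6 − 38.113 = 43.49 dB.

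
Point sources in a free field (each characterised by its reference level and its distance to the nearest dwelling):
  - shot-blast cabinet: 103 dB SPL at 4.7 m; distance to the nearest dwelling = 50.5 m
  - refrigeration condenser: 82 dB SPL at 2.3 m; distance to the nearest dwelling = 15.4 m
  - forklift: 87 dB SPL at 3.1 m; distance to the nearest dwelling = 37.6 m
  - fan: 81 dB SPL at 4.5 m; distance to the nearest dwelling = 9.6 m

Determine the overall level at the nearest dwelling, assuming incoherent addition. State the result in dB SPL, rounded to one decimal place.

83.2 dB SPL

Apply inverse-square spreading to bring every level to the receiver, then sum 10^(L/10).
shot-blast cabinet: 103 − 20·log₁₀(50.5/4.7) = 103 − 20.62 = 82.38 dB SPL.
refrigeration condenser: 82 − 20·log₁₀(15.4/2.3) = 82 − 16.52 = 65.48 dB SPL.
forklift: 87 − 20·log₁₀(37.6/3.1) = 87 − 21.68 = 65.32 dB SPL.
fan: 81 − 20·log₁₀(9.6/4.5) = 81 − 6.58 = 74.42 dB SPL.
Σ 10^(L/10) = 2.074e+08 → L_total = 10·log₁₀(2.074e+08) = 83.17 dB SPL.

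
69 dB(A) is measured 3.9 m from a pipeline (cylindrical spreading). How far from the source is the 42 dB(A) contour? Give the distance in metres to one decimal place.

1954.6 m

The 27.0 dB drop corresponds to a distance ratio of 10^(27.0/10) for a line source.
r₂ = 3.9·10^((69−42)/10) = 3.9·10^(27.0/10) = 1954.63 m.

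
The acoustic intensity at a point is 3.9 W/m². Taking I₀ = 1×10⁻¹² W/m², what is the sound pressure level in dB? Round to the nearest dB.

126 dB

I/I₀ = 3.9/10⁻¹² = 3.9×10^12, and L = 10·log₁₀(I/I₀).
L = 10·(0.5911 + 12) = 125.91 dB.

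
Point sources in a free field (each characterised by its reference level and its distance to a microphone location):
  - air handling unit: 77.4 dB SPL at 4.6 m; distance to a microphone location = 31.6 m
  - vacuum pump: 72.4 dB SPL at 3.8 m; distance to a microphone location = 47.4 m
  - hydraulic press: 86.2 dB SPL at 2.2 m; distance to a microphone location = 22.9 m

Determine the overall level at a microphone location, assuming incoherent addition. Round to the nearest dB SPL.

Apply inverse-square spreading to bring every level to the receiver, then sum 10^(L/10).
air handling unit: 77.4 − 20·log₁₀(31.6/4.6) = 77.4 − 16.74 = 60.66 dB SPL.
vacuum pump: 72.4 − 20·log₁₀(47.4/3.8) = 72.4 − 21.92 = 50.48 dB SPL.
hydraulic press: 86.2 − 20·log₁₀(22.9/2.2) = 86.2 − 20.35 = 65.85 dB SPL.
Σ 10^(L/10) = 5.124e+06 → L_total = 10·log₁₀(5.124e+06) = 67.10 dB SPL.

67 dB SPL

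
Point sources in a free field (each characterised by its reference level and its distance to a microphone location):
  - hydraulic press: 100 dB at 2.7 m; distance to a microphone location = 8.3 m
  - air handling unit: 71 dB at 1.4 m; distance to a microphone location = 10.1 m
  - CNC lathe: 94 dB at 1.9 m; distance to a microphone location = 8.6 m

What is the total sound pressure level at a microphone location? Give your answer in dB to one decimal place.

First find each source's level at the receiver (point-source: −20·log₁₀(r/r_ref)), then combine on an intensity basis.
hydraulic press: 100 − 20·log₁₀(8.3/2.7) = 100 − 9.75 = 90.25 dB.
air handling unit: 71 − 20·log₁₀(10.1/1.4) = 71 − 17.16 = 53.84 dB.
CNC lathe: 94 − 20·log₁₀(8.6/1.9) = 94 − 13.11 = 80.89 dB.
Σ 10^(L/10) = 1.181e+09 → L_total = 10·log₁₀(1.181e+09) = 90.72 dB.

90.7 dB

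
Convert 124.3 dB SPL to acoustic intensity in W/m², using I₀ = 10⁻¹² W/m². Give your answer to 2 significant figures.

I = I₀·10^(L/10) = 10⁻¹² × 10^(124.3/10) = 10^(0.430).

2.7 W/m²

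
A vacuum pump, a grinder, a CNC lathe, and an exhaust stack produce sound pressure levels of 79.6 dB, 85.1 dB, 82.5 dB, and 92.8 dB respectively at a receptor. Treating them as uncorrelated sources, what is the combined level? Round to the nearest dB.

For uncorrelated sources the intensities add, so convert each level to linear form, sum, and take 10·log₁₀ of the total.
Σ 10^(L/10) = 10^(79.6/10) + 10^(85.1/10) + 10^(82.5/10) + 10^(92.8/10) = 2.498e+09.
L_total = 10·log₁₀(2.498e+09) = 93.98 dB.

94 dB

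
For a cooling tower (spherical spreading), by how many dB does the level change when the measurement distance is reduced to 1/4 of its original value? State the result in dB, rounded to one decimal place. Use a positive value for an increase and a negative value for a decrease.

A point source loses 6 dB per doubling of distance; generally ΔL = −20·log₁₀(r₂/r₁).
ΔL = −20·log₁₀(0.25) = +12.04 dB.

+12.0 dB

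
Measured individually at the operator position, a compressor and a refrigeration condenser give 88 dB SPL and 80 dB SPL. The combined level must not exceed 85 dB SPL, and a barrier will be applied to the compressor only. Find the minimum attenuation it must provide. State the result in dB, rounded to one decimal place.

4.7 dB

Everything except the compressor sums to 10^(80/10) = 1.000e+08 in linear terms, 80.00 dB SPL.
To meet 85 dB SPL overall, the treated compressor may contribute at most 10^(85/10) − 1.000e+08 = 2.162e+08, i.e. 83.35 dB SPL.
So the compressor must be reduced from 88 to 83.35 dB SPL: IL = 4.65 dB.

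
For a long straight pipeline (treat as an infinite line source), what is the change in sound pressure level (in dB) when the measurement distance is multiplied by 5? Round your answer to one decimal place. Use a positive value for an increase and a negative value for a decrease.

With cylindrical spreading the level changes by −10·log₁₀(r₂/r₁).
ΔL = −10·log₁₀(5) = -6.99 dB.

-7.0 dB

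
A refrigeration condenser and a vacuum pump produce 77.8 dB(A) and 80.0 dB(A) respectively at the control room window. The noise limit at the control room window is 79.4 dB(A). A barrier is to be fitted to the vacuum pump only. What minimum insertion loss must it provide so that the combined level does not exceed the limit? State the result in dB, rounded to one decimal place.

The untreated sources together contribute 10^(77.8/10) = 6.026e+07, i.e. 77.80 dB(A).
The limit corresponds to 10^(79.4/10) = 8.710e+07; subtracting the fixed part leaves 2.684e+07 for the vacuum pump, i.e. 74.29 dB(A).
So the vacuum pump must be reduced from 80.0 to 74.29 dB(A): IL = 5.71 dB.

5.7 dB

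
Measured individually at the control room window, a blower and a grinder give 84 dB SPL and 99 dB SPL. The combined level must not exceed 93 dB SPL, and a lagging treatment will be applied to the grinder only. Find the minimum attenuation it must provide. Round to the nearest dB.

7 dB

Fixed contribution from the other source: Σ 10^(L/10) = 10^(84/10) = 2.512e+08 (84.00 dB SPL).
To meet 93 dB SPL overall, the treated grinder may contribute at most 10^(93/10) − 2.512e+08 = 1.744e+09, i.e. 92.42 dB SPL.
So the grinder must be reduced from 99 to 92.42 dB SPL: IL = 6.58 dB.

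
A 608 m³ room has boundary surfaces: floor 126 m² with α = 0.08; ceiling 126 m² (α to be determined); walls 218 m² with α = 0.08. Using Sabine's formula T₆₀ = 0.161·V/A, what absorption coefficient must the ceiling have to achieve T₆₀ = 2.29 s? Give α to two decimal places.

0.12

Required total absorption A = 0.161·608/2.29 = 42.75 m².
Absorption from the other surfaces = 126·0.08 + 218·0.08 = 27.52 m², so the ceiling must supply 15.23 m² over 126 m².
α = 15.23/126 = 0.121.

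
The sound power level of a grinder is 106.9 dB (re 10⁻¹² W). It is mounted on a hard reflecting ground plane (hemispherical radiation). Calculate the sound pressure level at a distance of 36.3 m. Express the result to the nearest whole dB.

Free-field hemispherical radiation: L_p = L_w − 10·log₁₀(2π·r²), r = 36.3 m.
2π·r² = 8279 m², 10·log₁₀ of that is 39.180 dB.
L_p = 106.9 − 39.180 = 67.72 dB.

68 dB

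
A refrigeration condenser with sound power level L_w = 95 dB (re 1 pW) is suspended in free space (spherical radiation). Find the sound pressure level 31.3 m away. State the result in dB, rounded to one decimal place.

Free-field spherical radiation: L_p = L_w − 10·log₁₀(4π·r²), r = 31.3 m.
4π·r² = 1.231e+04 m², 10·log₁₀ of that is 40.903 dB.
L_p = 95 − 40.903 = 54.10 dB.

54.1 dB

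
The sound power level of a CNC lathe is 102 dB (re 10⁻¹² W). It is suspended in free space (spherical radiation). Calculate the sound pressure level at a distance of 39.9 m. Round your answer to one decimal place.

59.0 dB

L_p = L_w − 10·log₁₀(4π·r²) with r = 39.9 m.
4π·r² = 2.001e+04 m², 10·log₁₀ of that is 43.012 dB.
L_p = 102 − 43.012 = 58.99 dB.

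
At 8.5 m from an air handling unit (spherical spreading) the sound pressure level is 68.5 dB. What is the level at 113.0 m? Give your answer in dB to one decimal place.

For a point source, L₂ = L₁ − 20·log₁₀(r₂/r₁).
L₂ = 68.5 − 20·log₁₀(113.0/8.5) = 68.5 − 22.473 = 46.03 dB.

46.0 dB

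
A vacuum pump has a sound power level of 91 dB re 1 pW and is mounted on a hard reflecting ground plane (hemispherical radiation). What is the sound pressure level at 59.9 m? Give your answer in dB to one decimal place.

47.5 dB

The power spreads over a hemisphere of area 2π·r², so L_p = L_w − 10·log₁₀(2π·r²).
2π·r² = 2.254e+04 m², 10·log₁₀ of that is 43.530 dB.
L_p = 91 − 43.530 = 47.47 dB.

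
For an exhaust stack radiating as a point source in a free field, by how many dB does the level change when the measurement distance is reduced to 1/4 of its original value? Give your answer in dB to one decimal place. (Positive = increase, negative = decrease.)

With spherical spreading the level changes by −20·log₁₀(r₂/r₁).
ΔL = −20·log₁₀(0.25) = +12.04 dB.

+12.0 dB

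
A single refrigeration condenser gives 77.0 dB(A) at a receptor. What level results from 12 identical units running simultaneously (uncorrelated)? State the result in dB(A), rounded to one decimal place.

87.8 dB(A)

With 12 equal, uncorrelated contributions the intensity is 12× that of one unit, giving a rise of 10·log₁₀ 12.
L_total = 77.0 + 10·log₁₀(12) = 77.0 + 10.792 = 87.79 dB(A).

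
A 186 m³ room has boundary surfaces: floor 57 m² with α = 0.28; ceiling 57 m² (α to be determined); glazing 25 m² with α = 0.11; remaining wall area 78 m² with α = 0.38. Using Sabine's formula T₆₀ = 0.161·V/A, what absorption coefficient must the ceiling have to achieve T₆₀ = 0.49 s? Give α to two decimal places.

0.22

From T₆₀ = 0.161·V/A, the target T₆₀ = 0.49 s needs A = 0.161·186/0.49 = 61.11 m².
Absorption from the other surfaces = 57·0.28 + 25·0.11 + 78·0.38 = 48.35 m², so the ceiling must supply 12.76 m² over 57 m².
α = 12.76/57 = 0.224.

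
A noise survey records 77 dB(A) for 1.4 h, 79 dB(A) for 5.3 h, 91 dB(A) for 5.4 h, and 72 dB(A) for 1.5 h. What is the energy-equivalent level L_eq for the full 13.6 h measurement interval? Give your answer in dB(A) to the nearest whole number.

87 dB(A)

Weight each interval's intensity by its duration and average over T = 13.6 h:
Σ tᵢ·10^(Lᵢ/10) = 1.4·10^(77/10) + 5.3·10^(79/10) + 5.4·10^(91/10) + 1.5·10^(72/10) = 7.313e+09.
L_eq = 10·log₁₀(7.313e+09/13.6) = 87.31 dB(A).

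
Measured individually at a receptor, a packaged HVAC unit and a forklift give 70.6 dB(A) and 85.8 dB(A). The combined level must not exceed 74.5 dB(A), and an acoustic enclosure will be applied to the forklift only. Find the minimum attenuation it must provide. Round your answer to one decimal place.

Fixed contribution from the other source: Σ 10^(L/10) = 10^(70.6/10) = 1.148e+07 (70.60 dB(A)).
To meet 74.5 dB(A) overall, the treated forklift may contribute at most 10^(74.5/10) − 1.148e+07 = 1.670e+07, i.e. 72.23 dB(A).
So the forklift must be reduced from 85.8 to 72.23 dB(A): IL = 13.57 dB.

13.6 dB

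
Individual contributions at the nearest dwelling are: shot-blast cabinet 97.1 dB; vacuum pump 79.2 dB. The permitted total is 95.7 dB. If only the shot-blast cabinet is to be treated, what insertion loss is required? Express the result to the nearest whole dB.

1 dB

The untreated sources together contribute 10^(79.2/10) = 8.318e+07, i.e. 79.20 dB.
To meet 95.7 dB overall, the treated shot-blast cabinet may contribute at most 10^(95.7/10) − 8.318e+07 = 3.632e+09, i.e. 95.60 dB.
Required insertion loss = 97.1 − 95.60 = 1.50 dB.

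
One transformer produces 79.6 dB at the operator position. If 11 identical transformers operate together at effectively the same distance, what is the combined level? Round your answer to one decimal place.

90.0 dB

L_total = L₁ + 10·log₁₀ N for N identical incoherent sources.
L_total = 79.6 + 10·log₁₀(11) = 79.6 + 10.414 = 90.01 dB.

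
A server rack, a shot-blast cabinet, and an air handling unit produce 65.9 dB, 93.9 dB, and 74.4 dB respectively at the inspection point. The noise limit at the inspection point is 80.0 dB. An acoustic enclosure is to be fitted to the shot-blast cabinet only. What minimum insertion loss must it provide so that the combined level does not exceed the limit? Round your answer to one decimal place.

15.5 dB

Everything except the shot-blast cabinet sums to 10^(65.9/10) + 10^(74.4/10) = 3.143e+07 in linear terms, 74.97 dB.
The limit corresponds to 10^(80.0/10) = 1.000e+08; subtracting the fixed part leaves 6.857e+07 for the shot-blast cabinet, i.e. 78.36 dB.
So the shot-blast cabinet must be reduced from 93.9 to 78.36 dB: IL = 15.54 dB.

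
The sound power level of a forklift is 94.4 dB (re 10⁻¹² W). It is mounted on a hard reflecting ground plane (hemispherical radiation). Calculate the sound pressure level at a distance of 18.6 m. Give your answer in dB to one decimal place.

The power spreads over a hemisphere of area 2π·r², so L_p = L_w − 10·log₁₀(2π·r²).
2π·r² = 2174 m², 10·log₁₀ of that is 33.372 dB.
L_p = 94.4 − 33.372 = 61.03 dB.

61.0 dB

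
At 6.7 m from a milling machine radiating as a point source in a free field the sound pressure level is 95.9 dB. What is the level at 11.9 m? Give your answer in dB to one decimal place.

Spherical spreading from a point source gives a 20·log₁₀(r₂/r₁) drop.
L₂ = 95.9 − 20·log₁₀(11.9/6.7) = 95.9 − 4.989 = 90.91 dB.

90.9 dB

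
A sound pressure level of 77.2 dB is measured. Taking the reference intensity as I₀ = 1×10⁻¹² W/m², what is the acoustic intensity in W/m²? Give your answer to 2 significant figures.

L = 10·log₁₀(I/I₀) ⇒ I = I₀·10^(L/10) = 10⁻¹² × 10^7.72.

5.2e-05 W/m²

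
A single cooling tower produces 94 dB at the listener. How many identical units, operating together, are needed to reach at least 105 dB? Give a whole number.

N identical sources give L₁ + 10·log₁₀ N, so require 10·log₁₀ N ≥ 105 − 94 = 11.0 dB.
N ≥ 10^(11.0/10) = 12.589, so N = 13.

13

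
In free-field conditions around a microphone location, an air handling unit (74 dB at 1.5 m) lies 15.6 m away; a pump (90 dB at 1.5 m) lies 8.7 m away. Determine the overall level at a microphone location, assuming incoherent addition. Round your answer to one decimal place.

Propagate each source to the receiver with L = L_ref − 20·log₁₀(r/r_ref), then add intensities.
air handling unit: 74 − 20·log₁₀(15.6/1.5) = 74 − 20.34 = 53.66 dB.
pump: 90 − 20·log₁₀(8.7/1.5) = 90 − 15.27 = 74.73 dB.
Σ 10^(L/10) = 2.996e+07 → L_total = 10·log₁₀(2.996e+07) = 74.77 dB.

74.8 dB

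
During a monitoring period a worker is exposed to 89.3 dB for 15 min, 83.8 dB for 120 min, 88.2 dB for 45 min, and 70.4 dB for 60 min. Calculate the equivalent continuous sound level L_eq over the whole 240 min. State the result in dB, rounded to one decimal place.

84.8 dB

L_eq = 10·log₁₀[(1/T)·Σ tᵢ·10^(Lᵢ/10)] with T = 240 min.
Σ tᵢ·10^(Lᵢ/10) = 15·10^(89.3/10) + 120·10^(83.8/10) + 45·10^(88.2/10) + 60·10^(70.4/10) = 7.194e+10.
L_eq = 10·log₁₀(7.194e+10/240) = 84.77 dB.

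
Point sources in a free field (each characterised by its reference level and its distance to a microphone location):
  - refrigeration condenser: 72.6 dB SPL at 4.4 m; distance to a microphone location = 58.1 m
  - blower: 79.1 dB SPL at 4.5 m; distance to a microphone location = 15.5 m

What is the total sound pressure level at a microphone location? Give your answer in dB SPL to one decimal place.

68.4 dB SPL

Apply inverse-square spreading to bring every level to the receiver, then sum 10^(L/10).
refrigeration condenser: 72.6 − 20·log₁₀(58.1/4.4) = 72.6 − 22.41 = 50.19 dB SPL.
blower: 79.1 − 20·log₁₀(15.5/4.5) = 79.1 − 10.74 = 68.36 dB SPL.
Σ 10^(L/10) = 6.955e+06 → L_total = 10·log₁₀(6.955e+06) = 68.42 dB SPL.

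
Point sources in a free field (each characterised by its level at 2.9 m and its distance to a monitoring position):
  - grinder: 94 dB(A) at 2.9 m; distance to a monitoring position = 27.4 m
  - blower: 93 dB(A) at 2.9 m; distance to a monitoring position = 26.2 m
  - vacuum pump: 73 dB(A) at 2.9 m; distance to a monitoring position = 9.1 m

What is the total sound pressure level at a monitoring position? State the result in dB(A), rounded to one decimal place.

Propagate each source to the receiver with L = L_ref − 20·log₁₀(r/r_ref), then add intensities.
grinder: 94 − 20·log₁₀(27.4/2.9) = 94 − 19.51 = 74.49 dB(A).
blower: 93 − 20·log₁₀(26.2/2.9) = 93 − 19.12 = 73.88 dB(A).
vacuum pump: 73 − 20·log₁₀(9.1/2.9) = 73 − 9.93 = 63.07 dB(A).
Σ 10^(L/10) = 5.461e+07 → L_total = 10·log₁₀(5.461e+07) = 77.37 dB(A).

77.4 dB(A)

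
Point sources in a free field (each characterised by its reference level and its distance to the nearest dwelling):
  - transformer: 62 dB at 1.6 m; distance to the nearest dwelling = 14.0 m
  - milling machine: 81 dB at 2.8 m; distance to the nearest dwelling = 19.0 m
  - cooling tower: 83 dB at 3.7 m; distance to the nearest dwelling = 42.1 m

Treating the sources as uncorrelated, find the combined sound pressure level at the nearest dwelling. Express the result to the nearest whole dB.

66 dB

First find each source's level at the receiver (point-source: −20·log₁₀(r/r_ref)), then combine on an intensity basis.
transformer: 62 − 20·log₁₀(14.0/1.6) = 62 − 18.84 = 43.16 dB.
milling machine: 81 − 20·log₁₀(19.0/2.8) = 81 − 16.63 = 64.37 dB.
cooling tower: 83 − 20·log₁₀(42.1/3.7) = 83 − 21.12 = 61.88 dB.
Σ 10^(L/10) = 4.296e+06 → L_total = 10·log₁₀(4.296e+06) = 66.33 dB.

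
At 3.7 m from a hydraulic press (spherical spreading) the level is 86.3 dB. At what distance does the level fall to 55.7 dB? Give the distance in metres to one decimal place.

125.4 m

For a point source L₁ − L₂ = 20·log₁₀(r₂/r₁), so r₂ = r₁·10^((L₁−L₂)/20).
r₂ = 3.7·10^((86.3−55.7)/20) = 3.7·10^(30.6/20) = 125.37 m.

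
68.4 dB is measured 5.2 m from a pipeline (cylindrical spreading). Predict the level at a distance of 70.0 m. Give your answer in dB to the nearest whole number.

Line-source attenuation: ΔL = 10·log₁₀(r₂/r₁) = 10·log₁₀(70.0/5.2) = 11.291 dB.
L₂ = 68.4 − 10·log₁₀(70.0/5.2) = 68.4 − 11.291 = 57.11 dB.

57 dB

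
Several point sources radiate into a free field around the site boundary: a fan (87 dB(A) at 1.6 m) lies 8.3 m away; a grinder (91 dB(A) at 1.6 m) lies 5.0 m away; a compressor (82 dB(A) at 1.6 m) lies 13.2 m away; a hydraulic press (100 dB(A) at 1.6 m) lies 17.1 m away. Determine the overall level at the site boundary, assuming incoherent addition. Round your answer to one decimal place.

First find each source's level at the receiver (point-source: −20·log₁₀(r/r_ref)), then combine on an intensity basis.
fan: 87 − 20·log₁₀(8.3/1.6) = 87 − 14.30 = 72.70 dB(A).
grinder: 91 − 20·log₁₀(5.0/1.6) = 91 − 9.90 = 81.10 dB(A).
compressor: 82 − 20·log₁₀(13.2/1.6) = 82 − 18.33 = 63.67 dB(A).
hydraulic press: 100 − 20·log₁₀(17.1/1.6) = 100 − 20.58 = 79.42 dB(A).
Σ 10^(L/10) = 2.374e+08 → L_total = 10·log₁₀(2.374e+08) = 83.76 dB(A).

83.8 dB(A)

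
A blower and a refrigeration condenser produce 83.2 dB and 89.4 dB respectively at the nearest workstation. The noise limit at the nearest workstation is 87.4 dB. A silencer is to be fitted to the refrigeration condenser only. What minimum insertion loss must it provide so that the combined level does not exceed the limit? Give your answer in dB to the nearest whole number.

The untreated sources together contribute 10^(83.2/10) = 2.089e+08, i.e. 83.20 dB.
To meet 87.4 dB overall, the treated refrigeration condenser may contribute at most 10^(87.4/10) − 2.089e+08 = 3.406e+08, i.e. 85.32 dB.
So the refrigeration condenser must be reduced from 89.4 to 85.32 dB: IL = 4.08 dB.

4 dB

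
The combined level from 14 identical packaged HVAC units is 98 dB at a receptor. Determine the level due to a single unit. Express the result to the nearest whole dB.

87 dB

14 equal contributions raise the level by 10·log₁₀ 14 = 11.461 dB, so each unit alone gives 98 − 11.461.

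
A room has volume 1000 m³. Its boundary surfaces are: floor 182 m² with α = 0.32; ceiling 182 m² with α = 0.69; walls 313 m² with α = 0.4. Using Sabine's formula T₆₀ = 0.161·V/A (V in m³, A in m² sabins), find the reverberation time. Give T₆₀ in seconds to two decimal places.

0.52 s

A = Σ Sᵢαᵢ = 182·0.32 + 182·0.69 + 313·0.4 = 309.02 m².
T₆₀ = 0.161·V/A = 0.161·1000/309.02 = 0.521 s.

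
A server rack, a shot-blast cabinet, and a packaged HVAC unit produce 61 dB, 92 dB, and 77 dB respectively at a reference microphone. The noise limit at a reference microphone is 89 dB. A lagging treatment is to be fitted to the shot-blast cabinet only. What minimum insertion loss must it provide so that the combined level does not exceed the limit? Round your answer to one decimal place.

Fixed contribution from the other sources: Σ 10^(L/10) = 10^(61/10) + 10^(77/10) = 5.138e+07 (77.11 dB).
To meet 89 dB overall, the treated shot-blast cabinet may contribute at most 10^(89/10) − 5.138e+07 = 7.430e+08, i.e. 88.71 dB.
So the shot-blast cabinet must be reduced from 92 to 88.71 dB: IL = 3.29 dB.

3.3 dB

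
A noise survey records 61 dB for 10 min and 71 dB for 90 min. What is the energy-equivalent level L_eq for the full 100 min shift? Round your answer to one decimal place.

70.6 dB

The energy average is taken in the linear domain: L_eq = 10·log₁₀[(Σ tᵢ·10^(Lᵢ/10))/T], T = 100 min.
Σ tᵢ·10^(Lᵢ/10) = 10·10^(61/10) + 90·10^(71/10) = 1.146e+09.
L_eq = 10·log₁₀(1.146e+09/100) = 70.59 dB.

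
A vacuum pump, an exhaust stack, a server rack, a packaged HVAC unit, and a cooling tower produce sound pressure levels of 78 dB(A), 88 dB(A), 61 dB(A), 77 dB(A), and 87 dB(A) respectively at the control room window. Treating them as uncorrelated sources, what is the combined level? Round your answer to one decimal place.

For uncorrelated sources the intensities add, so convert each level to linear form, sum, and take 10·log₁₀ of the total.
Σ 10^(L/10) = 10^(78/10) + 10^(88/10) + 10^(61/10) + 10^(77/10) + 10^(87/10) = 1.247e+09.
L_total = 10·log₁₀(1.247e+09) = 90.96 dB(A).

91.0 dB(A)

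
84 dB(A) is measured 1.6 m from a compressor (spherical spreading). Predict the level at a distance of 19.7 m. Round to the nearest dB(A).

Spherical spreading from a point source gives a 20·log₁₀(r₂/r₁) drop.
L₂ = 84 − 20·log₁₀(19.7/1.6) = 84 − 21.807 = 62.19 dB(A).

62 dB(A)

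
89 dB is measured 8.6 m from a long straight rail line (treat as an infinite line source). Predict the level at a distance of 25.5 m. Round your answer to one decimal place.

84.3 dB

Line-source attenuation: ΔL = 10·log₁₀(r₂/r₁) = 10·log₁₀(25.5/8.6) = 4.720 dB.
L₂ = 89 − 10·log₁₀(25.5/8.6) = 89 − 4.720 = 84.28 dB.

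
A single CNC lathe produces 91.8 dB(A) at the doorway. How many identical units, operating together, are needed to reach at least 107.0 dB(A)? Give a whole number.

N identical sources give L₁ + 10·log₁₀ N, so require 10·log₁₀ N ≥ 107.0 − 91.8 = 15.2 dB.
N ≥ 10^(15.2/10) = 33.113, so N = 34.

34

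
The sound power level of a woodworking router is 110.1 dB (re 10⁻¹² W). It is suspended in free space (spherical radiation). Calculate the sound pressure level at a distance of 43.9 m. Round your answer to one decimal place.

66.3 dB

The power spreads over a sphere of area 4π·r², so L_p = L_w − 10·log₁₀(4π·r²).
4π·r² = 2.422e+04 m², 10·log₁₀ of that is 43.841 dB.
L_p = 110.1 − 43.841 = 66.26 dB.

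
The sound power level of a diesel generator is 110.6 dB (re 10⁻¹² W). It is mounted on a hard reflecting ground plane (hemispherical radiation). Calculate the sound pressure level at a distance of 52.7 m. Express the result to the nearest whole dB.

Free-field hemispherical radiation: L_p = L_w − 10·log₁₀(2π·r²), r = 52.7 m.
2π·r² = 1.745e+04 m², 10·log₁₀ of that is 42.418 dB.
L_p = 110.6 − 42.418 = 68.18 dB.

68 dB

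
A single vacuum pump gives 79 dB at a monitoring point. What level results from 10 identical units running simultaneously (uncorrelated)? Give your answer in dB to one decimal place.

With 10 equal, uncorrelated contributions the intensity is 10× that of one unit, giving a rise of 10·log₁₀ 10.
L_total = 79 + 10·log₁₀(10) = 79 + 10.000 = 89.00 dB.

89.0 dB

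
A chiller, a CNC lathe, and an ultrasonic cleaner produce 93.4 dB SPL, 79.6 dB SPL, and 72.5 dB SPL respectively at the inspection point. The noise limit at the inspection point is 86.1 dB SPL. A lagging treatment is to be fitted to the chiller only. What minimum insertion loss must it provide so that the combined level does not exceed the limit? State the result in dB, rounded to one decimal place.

8.7 dB

Everything except the chiller sums to 10^(79.6/10) + 10^(72.5/10) = 1.090e+08 in linear terms, 80.37 dB SPL.
To meet 86.1 dB SPL overall, the treated chiller may contribute at most 10^(86.1/10) − 1.090e+08 = 2.984e+08, i.e. 84.75 dB SPL.
So the chiller must be reduced from 93.4 to 84.75 dB SPL: IL = 8.65 dB.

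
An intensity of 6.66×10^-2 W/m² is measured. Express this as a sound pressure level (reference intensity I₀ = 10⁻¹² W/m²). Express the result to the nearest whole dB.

Dividing by I₀ shifts the exponent by 12: I/I₀ = 6.66×10^10.
L = 10·(0.8235 + 10) = 108.23 dB.

108 dB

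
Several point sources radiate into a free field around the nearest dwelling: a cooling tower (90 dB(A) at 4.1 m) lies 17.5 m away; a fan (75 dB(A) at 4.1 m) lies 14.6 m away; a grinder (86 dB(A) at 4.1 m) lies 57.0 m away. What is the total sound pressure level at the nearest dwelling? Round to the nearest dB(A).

78 dB(A)

Propagate each source to the receiver with L = L_ref − 20·log₁₀(r/r_ref), then add intensities.
cooling tower: 90 − 20·log₁₀(17.5/4.1) = 90 − 12.61 = 77.39 dB(A).
fan: 75 − 20·log₁₀(14.6/4.1) = 75 − 11.03 = 63.97 dB(A).
grinder: 86 − 20·log₁₀(57.0/4.1) = 86 − 22.86 = 63.14 dB(A).
Σ 10^(L/10) = 5.944e+07 → L_total = 10·log₁₀(5.944e+07) = 77.74 dB(A).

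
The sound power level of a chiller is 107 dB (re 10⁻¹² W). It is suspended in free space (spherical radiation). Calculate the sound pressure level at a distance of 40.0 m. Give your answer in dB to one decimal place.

64.0 dB

Free-field spherical radiation: L_p = L_w − 10·log₁₀(4π·r²), r = 40.0 m.
4π·r² = 2.011e+04 m², 10·log₁₀ of that is 43.033 dB.
L_p = 107 − 43.033 = 63.97 dB.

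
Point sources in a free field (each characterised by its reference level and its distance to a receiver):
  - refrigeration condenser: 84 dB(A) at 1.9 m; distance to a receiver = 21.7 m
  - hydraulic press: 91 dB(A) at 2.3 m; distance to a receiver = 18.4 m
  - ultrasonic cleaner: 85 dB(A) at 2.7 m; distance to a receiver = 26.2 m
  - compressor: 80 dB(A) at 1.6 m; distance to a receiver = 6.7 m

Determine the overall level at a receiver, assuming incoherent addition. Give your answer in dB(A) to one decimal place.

74.9 dB(A)

Apply inverse-square spreading to bring every level to the receiver, then sum 10^(L/10).
refrigeration condenser: 84 − 20·log₁₀(21.7/1.9) = 84 − 21.15 = 62.85 dB(A).
hydraulic press: 91 − 20·log₁₀(18.4/2.3) = 91 − 18.06 = 72.94 dB(A).
ultrasonic cleaner: 85 − 20·log₁₀(26.2/2.7) = 85 − 19.74 = 65.26 dB(A).
compressor: 80 − 20·log₁₀(6.7/1.6) = 80 − 12.44 = 67.56 dB(A).
Σ 10^(L/10) = 3.066e+07 → L_total = 10·log₁₀(3.066e+07) = 74.87 dB(A).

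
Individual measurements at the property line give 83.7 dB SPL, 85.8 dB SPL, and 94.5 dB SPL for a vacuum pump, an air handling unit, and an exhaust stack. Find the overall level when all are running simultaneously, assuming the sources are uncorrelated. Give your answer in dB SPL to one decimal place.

Incoherent sources combine by intensity addition: L_total = 10·log₁₀(Σ 10^(L_i/10)).
Σ 10^(L/10) = 10^(83.7/10) + 10^(85.8/10) + 10^(94.5/10) = 3.433e+09.
L_total = 10·log₁₀(3.433e+09) = 95.36 dB SPL.

95.4 dB SPL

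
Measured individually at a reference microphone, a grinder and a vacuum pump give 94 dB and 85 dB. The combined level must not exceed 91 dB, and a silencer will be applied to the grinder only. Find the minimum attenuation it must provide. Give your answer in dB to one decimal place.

4.3 dB

The untreated sources together contribute 10^(85/10) = 3.162e+08, i.e. 85.00 dB.
The limit corresponds to 10^(91/10) = 1.259e+09; subtracting the fixed part leaves 9.427e+08 for the grinder, i.e. 89.74 dB.
Required insertion loss = 94 − 89.74 = 4.26 dB.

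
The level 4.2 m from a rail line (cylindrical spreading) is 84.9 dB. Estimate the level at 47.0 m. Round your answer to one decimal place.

Line-source attenuation: ΔL = 10·log₁₀(r₂/r₁) = 10·log₁₀(47.0/4.2) = 10.488 dB.
L₂ = 84.9 − 10·log₁₀(47.0/4.2) = 84.9 − 10.488 = 74.41 dB.

74.4 dB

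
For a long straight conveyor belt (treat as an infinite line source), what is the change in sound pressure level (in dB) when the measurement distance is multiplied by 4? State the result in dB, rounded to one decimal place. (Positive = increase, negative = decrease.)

Line-source spreading: ΔL = −10·log₁₀(r₂/r₁).
ΔL = −10·log₁₀(4) = -6.02 dB.

-6.0 dB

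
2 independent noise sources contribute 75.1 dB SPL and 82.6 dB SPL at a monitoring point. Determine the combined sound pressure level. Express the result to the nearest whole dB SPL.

Incoherent sources combine by intensity addition: L_total = 10·log₁₀(Σ 10^(L_i/10)).
Σ 10^(L/10) = 10^(75.1/10) + 10^(82.6/10) = 2.143e+08.
L_total = 10·log₁₀(2.143e+08) = 83.31 dB SPL.

83 dB SPL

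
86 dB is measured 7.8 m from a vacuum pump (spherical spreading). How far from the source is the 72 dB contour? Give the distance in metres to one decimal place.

39.1 m

For a point source L₁ − L₂ = 20·log₁₀(r₂/r₁), so r₂ = r₁·10^((L₁−L₂)/20).
r₂ = 7.8·10^((86−72)/20) = 7.8·10^(14.0/20) = 39.09 m.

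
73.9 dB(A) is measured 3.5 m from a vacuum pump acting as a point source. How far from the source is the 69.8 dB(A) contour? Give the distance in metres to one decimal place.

The 4.1 dB drop corresponds to a distance ratio of 10^(4.1/20) for a point source.
r₂ = 3.5·10^((73.9−69.8)/20) = 3.5·10^(4.1/20) = 5.61 m.

5.6 m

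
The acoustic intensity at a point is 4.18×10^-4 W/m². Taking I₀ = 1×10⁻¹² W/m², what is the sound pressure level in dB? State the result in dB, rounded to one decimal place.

86.2 dB

I/I₀ = 4.18×10^-4/10⁻¹² = 4.18×10^8, and L = 10·log₁₀(I/I₀).
L = 10·(0.6212 + 8) = 86.21 dB.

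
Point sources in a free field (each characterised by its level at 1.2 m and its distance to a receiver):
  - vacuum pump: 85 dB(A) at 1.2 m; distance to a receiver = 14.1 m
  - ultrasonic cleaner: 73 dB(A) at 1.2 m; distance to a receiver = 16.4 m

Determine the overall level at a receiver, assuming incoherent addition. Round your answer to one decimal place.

Apply inverse-square spreading to bring every level to the receiver, then sum 10^(L/10).
vacuum pump: 85 − 20·log₁₀(14.1/1.2) = 85 − 21.40 = 63.60 dB(A).
ultrasonic cleaner: 73 − 20·log₁₀(16.4/1.2) = 73 − 22.71 = 50.29 dB(A).
Σ 10^(L/10) = 2.397e+06 → L_total = 10·log₁₀(2.397e+06) = 63.80 dB(A).

63.8 dB(A)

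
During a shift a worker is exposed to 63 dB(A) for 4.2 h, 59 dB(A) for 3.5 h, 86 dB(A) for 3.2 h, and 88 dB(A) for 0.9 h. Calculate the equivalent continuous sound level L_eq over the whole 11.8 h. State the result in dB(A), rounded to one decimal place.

82.0 dB(A)

L_eq = 10·log₁₀[(1/T)·Σ tᵢ·10^(Lᵢ/10)] with T = 11.8 h.
Σ tᵢ·10^(Lᵢ/10) = 4.2·10^(63/10) + 3.5·10^(59/10) + 3.2·10^(86/10) + 0.9·10^(88/10) = 1.853e+09.
L_eq = 10·log₁₀(1.853e+09/11.8) = 81.96 dB(A).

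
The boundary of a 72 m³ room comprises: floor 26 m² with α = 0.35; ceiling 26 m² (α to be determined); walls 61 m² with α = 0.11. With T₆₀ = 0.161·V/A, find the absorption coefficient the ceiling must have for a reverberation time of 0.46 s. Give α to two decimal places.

0.36

Required total absorption A = 0.161·72/0.46 = 25.20 m².
Absorption from the other surfaces = 26·0.35 + 61·0.11 = 15.81 m², so the ceiling must supply 9.39 m² over 26 m².
α = 9.39/26 = 0.361.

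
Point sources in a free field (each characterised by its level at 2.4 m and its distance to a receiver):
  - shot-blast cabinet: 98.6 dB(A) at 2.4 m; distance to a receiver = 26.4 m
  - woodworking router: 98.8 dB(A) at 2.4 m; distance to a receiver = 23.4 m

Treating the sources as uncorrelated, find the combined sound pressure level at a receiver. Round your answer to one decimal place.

Apply inverse-square spreading to bring every level to the receiver, then sum 10^(L/10).
shot-blast cabinet: 98.6 − 20·log₁₀(26.4/2.4) = 98.6 − 20.83 = 77.77 dB(A).
woodworking router: 98.8 − 20·log₁₀(23.4/2.4) = 98.8 − 19.78 = 79.02 dB(A).
Σ 10^(L/10) = 1.397e+08 → L_total = 10·log₁₀(1.397e+08) = 81.45 dB(A).

81.5 dB(A)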